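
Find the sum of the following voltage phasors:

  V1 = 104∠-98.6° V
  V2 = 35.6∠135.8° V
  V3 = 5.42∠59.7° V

Step 1 — Convert each phasor to rectangular form:
  V1 = 104·(cos(-98.6°) + j·sin(-98.6°)) = -15.55 - j102.8 V
  V2 = 35.6·(cos(135.8°) + j·sin(135.8°)) = -25.52 + j24.82 V
  V3 = 5.42·(cos(59.7°) + j·sin(59.7°)) = 2.735 + j4.68 V
Step 2 — Sum components: V_total = -38.34 - j73.33 V.
Step 3 — Convert to polar: |V_total| = 82.75 V, ∠V_total = -117.6°.

V_total = 82.75∠-117.6° V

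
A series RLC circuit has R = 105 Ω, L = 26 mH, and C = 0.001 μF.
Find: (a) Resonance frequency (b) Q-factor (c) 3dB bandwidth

Step 1 — Resonance condition Im(Z)=0 gives ω₀ = 1/√(LC).
Step 2 — ω₀ = 1/√(0.026·1e-09) = 1.961e+05 rad/s.
Step 3 — f₀ = ω₀/(2π) = 3.121e+04 Hz.
Step 4 — Series Q: Q = ω₀L/R = 1.961e+05·0.026/105 = 48.56.
Step 5 — 3dB bandwidth: Δω = ω₀/Q = 4038 rad/s; BW = Δω/(2π) = 642.7 Hz.

(a) f₀ = 3.121e+04 Hz  (b) Q = 48.56  (c) BW = 642.7 Hz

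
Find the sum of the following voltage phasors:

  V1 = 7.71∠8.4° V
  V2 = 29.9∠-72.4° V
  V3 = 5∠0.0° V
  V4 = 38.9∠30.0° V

Step 1 — Convert each phasor to rectangular form:
  V1 = 7.71·(cos(8.4°) + j·sin(8.4°)) = 7.627 + j1.126 V
  V2 = 29.9·(cos(-72.4°) + j·sin(-72.4°)) = 9.041 - j28.5 V
  V3 = 5·(cos(0.0°) + j·sin(0.0°)) = 5 V
  V4 = 38.9·(cos(30.0°) + j·sin(30.0°)) = 33.69 + j19.45 V
Step 2 — Sum components: V_total = 55.36 - j7.924 V.
Step 3 — Convert to polar: |V_total| = 55.92 V, ∠V_total = -8.1°.

V_total = 55.92∠-8.1° V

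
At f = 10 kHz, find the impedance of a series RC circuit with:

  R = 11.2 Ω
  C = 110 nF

Step 1 — Angular frequency: ω = 2π·f = 2π·1e+04 = 6.283e+04 rad/s.
Step 2 — Component impedances:
  R: Z = R = 11.2 Ω
  C: Z = 1/(jωC) = -j/(ω·C) = 0 - j144.7 Ω
Step 3 — Series combination: Z_total = R + C = 11.2 - j144.7 Ω = 145.1∠-85.6° Ω.

Z = 11.2 - j144.7 Ω = 145.1∠-85.6° Ω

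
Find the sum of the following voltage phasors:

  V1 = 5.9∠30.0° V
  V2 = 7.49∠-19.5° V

Step 1 — Convert each phasor to rectangular form:
  V1 = 5.9·(cos(30.0°) + j·sin(30.0°)) = 5.11 + j2.95 V
  V2 = 7.49·(cos(-19.5°) + j·sin(-19.5°)) = 7.06 - j2.5 V
Step 2 — Sum components: V_total = 12.17 + j0.4498 V.
Step 3 — Convert to polar: |V_total| = 12.18 V, ∠V_total = 2.1°.

V_total = 12.18∠2.1° V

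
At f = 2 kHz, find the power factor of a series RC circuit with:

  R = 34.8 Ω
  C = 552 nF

Step 1 — Angular frequency: ω = 2π·f = 2π·2000 = 1.257e+04 rad/s.
Step 2 — Component impedances:
  R: Z = R = 34.8 Ω
  C: Z = 1/(jωC) = -j/(ω·C) = 0 - j144.2 Ω
Step 3 — Series combination: Z_total = R + C = 34.8 - j144.2 Ω = 148.3∠-76.4° Ω.
Step 4 — Power factor: PF = cos(φ) = Re(Z)/|Z| = 34.8/148.3 = 0.2347.
Step 5 — Type: Im(Z) = -144.2 ⇒ leading (phase φ = -76.4°).

PF = 0.2347 (leading, φ = -76.4°)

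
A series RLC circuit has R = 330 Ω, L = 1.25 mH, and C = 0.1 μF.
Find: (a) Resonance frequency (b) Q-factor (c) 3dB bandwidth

Step 1 — Resonance: ω₀ = 1/√(LC) = 1/√(0.00125·1e-07) = 8.944e+04 rad/s.
Step 2 — f₀ = ω₀/(2π) = 1.424e+04 Hz.
Step 3 — Series Q: Q = ω₀L/R = 8.944e+04·0.00125/330 = 0.3388.
Step 4 — Bandwidth: Δω = ω₀/Q = 2.64e+05 rad/s; BW = Δω/(2π) = 4.202e+04 Hz.

(a) f₀ = 1.424e+04 Hz  (b) Q = 0.3388  (c) BW = 4.202e+04 Hz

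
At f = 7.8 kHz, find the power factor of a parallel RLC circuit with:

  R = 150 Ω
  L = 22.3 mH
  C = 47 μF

Step 1 — Angular frequency: ω = 2π·f = 2π·7800 = 4.901e+04 rad/s.
Step 2 — Component impedances:
  R: Z = R = 150 Ω
  L: Z = jωL = j·4.901e+04·0.0223 = 0 + j1093 Ω
  C: Z = 1/(jωC) = -j/(ω·C) = 0 - j0.4341 Ω
Step 3 — Parallel combination: 1/Z_total = 1/R + 1/L + 1/C; Z_total = 0.001257 - j0.4343 Ω = 0.4343∠-89.8° Ω.
Step 4 — Power factor: PF = cos(φ) = Re(Z)/|Z| = 0.0012575/0.43431 = 0.002895.
Step 5 — Type: Im(Z) = -0.4343 ⇒ leading (phase φ = -89.8°).

PF = 0.002895 (leading, φ = -89.8°)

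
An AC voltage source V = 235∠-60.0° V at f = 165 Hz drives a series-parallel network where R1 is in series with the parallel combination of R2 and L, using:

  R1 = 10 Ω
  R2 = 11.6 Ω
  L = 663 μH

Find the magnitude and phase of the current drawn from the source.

Step 1 — Angular frequency: ω = 2π·f = 2π·165 = 1037 rad/s.
Step 2 — Component impedances:
  R1: Z = R = 10 Ω
  R2: Z = R = 11.6 Ω
  L: Z = jωL = j·1037·0.000663 = 0 + j0.6873 Ω
Step 3 — Parallel branch: R2 || L = 1/(1/R2 + 1/L) = 0.04059 + j0.6849 Ω.
Step 4 — Series with R1: Z_total = R1 + (R2 || L) = 10.04 + j0.6849 Ω = 10.06∠3.9° Ω.
Step 5 — Source phasor: V = 235∠-60.0° V = 117.5 - j203.5 V.
Step 6 — Ohm's law: I = V / Z_total = (117.5 - j203.5) / (10.04 + j0.6849) = 10.27 - j20.97 A.
Step 7 — Convert to polar: |I| = 23.35 A, ∠I = -63.9°.

I = 23.35∠-63.9° A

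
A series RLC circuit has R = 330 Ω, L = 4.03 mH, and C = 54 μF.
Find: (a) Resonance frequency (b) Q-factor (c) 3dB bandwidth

Step 1 — Resonance condition Im(Z)=0 gives ω₀ = 1/√(LC).
Step 2 — ω₀ = 1/√(0.00403·5.4e-05) = 2144 rad/s.
Step 3 — f₀ = ω₀/(2π) = 341.2 Hz.
Step 4 — Series Q: Q = ω₀L/R = 2144·0.00403/330 = 0.02618.
Step 5 — 3dB bandwidth: Δω = ω₀/Q = 8.189e+04 rad/s; BW = Δω/(2π) = 1.303e+04 Hz.

(a) f₀ = 341.2 Hz  (b) Q = 0.02618  (c) BW = 1.303e+04 Hz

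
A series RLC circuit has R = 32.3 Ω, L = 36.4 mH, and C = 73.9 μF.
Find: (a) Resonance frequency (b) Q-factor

Step 1 — Resonance condition Im(Z)=0 gives ω₀ = 1/√(LC).
Step 2 — ω₀ = 1/√(0.0364·7.39e-05) = 609.7 rad/s.
Step 3 — f₀ = ω₀/(2π) = 97.04 Hz.
Step 4 — Series Q: Q = ω₀L/R = 609.7·0.0364/32.3 = 0.6871.

(a) f₀ = 97.04 Hz  (b) Q = 0.6871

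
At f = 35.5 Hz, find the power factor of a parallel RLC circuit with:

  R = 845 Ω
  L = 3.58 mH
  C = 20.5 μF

Step 1 — Angular frequency: ω = 2π·f = 2π·35.5 = 223.1 rad/s.
Step 2 — Component impedances:
  R: Z = R = 845 Ω
  L: Z = jωL = j·223.1·0.00358 = 0 + j0.7985 Ω
  C: Z = 1/(jωC) = -j/(ω·C) = 0 - j218.7 Ω
Step 3 — Parallel combination: 1/Z_total = 1/R + 1/L + 1/C; Z_total = 0.0007602 + j0.8015 Ω = 0.8015∠89.9° Ω.
Step 4 — Power factor: PF = cos(φ) = Re(Z)/|Z| = 0.0007602/0.8015 = 0.0009485.
Step 5 — Type: Im(Z) = 0.8015 ⇒ lagging (phase φ = 89.9°).

PF = 0.0009485 (lagging, φ = 89.9°)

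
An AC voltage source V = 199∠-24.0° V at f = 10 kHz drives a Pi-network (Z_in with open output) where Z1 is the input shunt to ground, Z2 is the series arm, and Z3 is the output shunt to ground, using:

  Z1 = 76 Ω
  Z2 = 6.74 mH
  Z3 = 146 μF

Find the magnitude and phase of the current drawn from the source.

Step 1 — Angular frequency: ω = 2π·f = 2π·1e+04 = 6.283e+04 rad/s.
Step 2 — Component impedances:
  Z1: Z = R = 76 Ω
  Z2: Z = jωL = j·6.283e+04·0.00674 = 0 + j423.5 Ω
  Z3: Z = 1/(jωC) = -j/(ω·C) = 0 - j0.109 Ω
Step 3 — With open output, the series arm Z2 and the output shunt Z3 appear in series to ground: Z2 + Z3 = 0 + j423.4 Ω.
Step 4 — Parallel with input shunt Z1: Z_in = Z1 || (Z2 + Z3) = 73.63 + j13.22 Ω = 74.8∠10.2° Ω.
Step 5 — Source phasor: V = 199∠-24.0° V = 181.8 - j80.94 V.
Step 6 — Ohm's law: I = V / Z_total = (181.8 - j80.94) / (73.63 + j13.22) = 2.201 - j1.494 A.
Step 7 — Convert to polar: |I| = 2.66 A, ∠I = -34.2°.

I = 2.66∠-34.2° A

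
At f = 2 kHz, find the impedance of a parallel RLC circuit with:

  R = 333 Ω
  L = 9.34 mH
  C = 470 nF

Step 1 — Angular frequency: ω = 2π·f = 2π·2000 = 1.257e+04 rad/s.
Step 2 — Component impedances:
  R: Z = R = 333 Ω
  L: Z = jωL = j·1.257e+04·0.00934 = 0 + j117.4 Ω
  C: Z = 1/(jωC) = -j/(ω·C) = 0 - j169.3 Ω
Step 3 — Parallel combination: 1/Z_total = 1/R + 1/L + 1/C; Z_total = 189.5 + j164.9 Ω = 251.2∠41.0° Ω.

Z = 189.5 + j164.9 Ω = 251.2∠41.0° Ω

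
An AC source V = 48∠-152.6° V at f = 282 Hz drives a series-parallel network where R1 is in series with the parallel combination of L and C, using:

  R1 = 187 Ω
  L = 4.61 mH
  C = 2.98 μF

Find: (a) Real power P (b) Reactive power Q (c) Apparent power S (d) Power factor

Step 1 — Angular frequency: ω = 2π·f = 2π·282 = 1772 rad/s.
Step 2 — Component impedances:
  R1: Z = R = 187 Ω
  L: Z = jωL = j·1772·0.00461 = 0 + j8.168 Ω
  C: Z = 1/(jωC) = -j/(ω·C) = 0 - j189.4 Ω
Step 3 — Parallel branch: L || C = 1/(1/L + 1/C) = 0 + j8.536 Ω.
Step 4 — Series with R1: Z_total = R1 + (L || C) = 187 + j8.536 Ω = 187.2∠2.6° Ω.
Step 5 — Source phasor: V = 48∠-152.6° V = -42.62 - j22.09 V.
Step 6 — Current: I = V / Z = -0.2328 - j0.1075 A = 0.2564∠-155.2° A.
Step 7 — Complex power: S = V·I* = 12.3 + j0.5613 VA.
Step 8 — Real power: P = Re(S) = 12.3 W.
Step 9 — Reactive power: Q = Im(S) = 0.5613 VAR.
Step 10 — Apparent power: |S| = 12.31 VA.
Step 11 — Power factor: PF = P/|S| = 0.999 (lagging).

(a) P = 12.3 W  (b) Q = 0.5613 VAR  (c) S = 12.31 VA  (d) PF = 0.999 (lagging)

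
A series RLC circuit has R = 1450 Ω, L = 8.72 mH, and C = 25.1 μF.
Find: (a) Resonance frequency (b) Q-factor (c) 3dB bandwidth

Step 1 — Resonance condition Im(Z)=0 gives ω₀ = 1/√(LC).
Step 2 — ω₀ = 1/√(0.00872·2.51e-05) = 2137 rad/s.
Step 3 — f₀ = ω₀/(2π) = 340.2 Hz.
Step 4 — Series Q: Q = ω₀L/R = 2137·0.00872/1450 = 0.01285.
Step 5 — 3dB bandwidth: Δω = ω₀/Q = 1.663e+05 rad/s; BW = Δω/(2π) = 2.646e+04 Hz.

(a) f₀ = 340.2 Hz  (b) Q = 0.01285  (c) BW = 2.646e+04 Hz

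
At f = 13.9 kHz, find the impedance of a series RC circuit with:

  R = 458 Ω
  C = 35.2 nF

Step 1 — Angular frequency: ω = 2π·f = 2π·1.39e+04 = 8.734e+04 rad/s.
Step 2 — Component impedances:
  R: Z = R = 458 Ω
  C: Z = 1/(jωC) = -j/(ω·C) = 0 - j325.3 Ω
Step 3 — Series combination: Z_total = R + C = 458 - j325.3 Ω = 561.8∠-35.4° Ω.

Z = 458 - j325.3 Ω = 561.8∠-35.4° Ω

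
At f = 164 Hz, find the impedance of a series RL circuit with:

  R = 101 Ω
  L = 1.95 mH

Step 1 — Angular frequency: ω = 2π·f = 2π·164 = 1030 rad/s.
Step 2 — Component impedances:
  R: Z = R = 101 Ω
  L: Z = jωL = j·1030·0.00195 = 0 + j2.009 Ω
Step 3 — Series combination: Z_total = R + L = 101 + j2.009 Ω = 101∠1.1° Ω.

Z = 101 + j2.009 Ω = 101∠1.1° Ω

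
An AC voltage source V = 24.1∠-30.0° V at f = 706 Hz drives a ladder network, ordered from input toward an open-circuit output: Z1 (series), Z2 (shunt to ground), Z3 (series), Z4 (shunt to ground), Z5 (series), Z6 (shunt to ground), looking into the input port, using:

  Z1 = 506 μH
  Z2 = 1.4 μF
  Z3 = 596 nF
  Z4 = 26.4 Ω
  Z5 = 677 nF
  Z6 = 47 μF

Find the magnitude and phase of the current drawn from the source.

Step 1 — Angular frequency: ω = 2π·f = 2π·706 = 4436 rad/s.
Step 2 — Component impedances:
  Z1: Z = jωL = j·4436·0.000506 = 0 + j2.245 Ω
  Z2: Z = 1/(jωC) = -j/(ω·C) = 0 - j161 Ω
  Z3: Z = 1/(jωC) = -j/(ω·C) = 0 - j378.2 Ω
  Z4: Z = R = 26.4 Ω
  Z5: Z = 1/(jωC) = -j/(ω·C) = 0 - j333 Ω
  Z6: Z = 1/(jωC) = -j/(ω·C) = 0 - j4.796 Ω
Step 3 — Ladder network (open output): work backward from the far end, alternating series and parallel combinations. Z_in = 2.316 - j111 Ω = 111∠-88.8° Ω.
Step 4 — Source phasor: V = 24.1∠-30.0° V = 20.87 - j12.05 V.
Step 5 — Ohm's law: I = V / Z_total = (20.87 - j12.05) / (2.316 - j111) = 0.1124 + j0.1857 A.
Step 6 — Convert to polar: |I| = 0.2171 A, ∠I = 58.8°.

I = 0.2171∠58.8° A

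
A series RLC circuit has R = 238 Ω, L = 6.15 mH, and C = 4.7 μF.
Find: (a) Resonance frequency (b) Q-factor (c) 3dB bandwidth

Step 1 — Resonance condition Im(Z)=0 gives ω₀ = 1/√(LC).
Step 2 — ω₀ = 1/√(0.00615·4.7e-06) = 5882 rad/s.
Step 3 — f₀ = ω₀/(2π) = 936.1 Hz.
Step 4 — Series Q: Q = ω₀L/R = 5882·0.00615/238 = 0.152.
Step 5 — 3dB bandwidth: Δω = ω₀/Q = 3.87e+04 rad/s; BW = Δω/(2π) = 6159 Hz.

(a) f₀ = 936.1 Hz  (b) Q = 0.152  (c) BW = 6159 Hz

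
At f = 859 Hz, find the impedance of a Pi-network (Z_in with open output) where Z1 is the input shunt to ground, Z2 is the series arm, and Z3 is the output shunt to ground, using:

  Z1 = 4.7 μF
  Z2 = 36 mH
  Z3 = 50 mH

Step 1 — Angular frequency: ω = 2π·f = 2π·859 = 5397 rad/s.
Step 2 — Component impedances:
  Z1: Z = 1/(jωC) = -j/(ω·C) = 0 - j39.42 Ω
  Z2: Z = jωL = j·5397·0.036 = 0 + j194.3 Ω
  Z3: Z = jωL = j·5397·0.05 = 0 + j269.9 Ω
Step 3 — With open output, the series arm Z2 and the output shunt Z3 appear in series to ground: Z2 + Z3 = 0 + j464.2 Ω.
Step 4 — Parallel with input shunt Z1: Z_in = Z1 || (Z2 + Z3) = 0 - j43.08 Ω = 43.08∠-90.0° Ω.

Z = 0 - j43.08 Ω = 43.08∠-90.0° Ω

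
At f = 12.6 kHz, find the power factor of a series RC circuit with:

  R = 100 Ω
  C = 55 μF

Step 1 — Angular frequency: ω = 2π·f = 2π·1.26e+04 = 7.917e+04 rad/s.
Step 2 — Component impedances:
  R: Z = R = 100 Ω
  C: Z = 1/(jωC) = -j/(ω·C) = 0 - j0.2297 Ω
Step 3 — Series combination: Z_total = R + C = 100 - j0.2297 Ω = 100∠-0.1° Ω.
Step 4 — Power factor: PF = cos(φ) = Re(Z)/|Z| = 100/100 = 1.
Step 5 — Type: Im(Z) = -0.2297 ⇒ leading (phase φ = -0.1°).

PF = 1 (leading, φ = -0.1°)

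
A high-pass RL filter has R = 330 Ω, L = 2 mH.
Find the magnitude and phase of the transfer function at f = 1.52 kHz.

Step 1 — Angular frequency: ω = 2π·1520 = 9550 rad/s.
Step 2 — Transfer function: H(jω) = jωL/(R + jωL).
Step 3 — Numerator jωL = j·19.1; denominator R + jωL = 330 + j19.1.
Step 4 — H = 0.003339 + j0.05769.
Step 5 — Magnitude: |H| = 0.05778 (-24.8 dB); phase: φ = 86.7°.

|H| = 0.05778 (-24.8 dB), φ = 86.7°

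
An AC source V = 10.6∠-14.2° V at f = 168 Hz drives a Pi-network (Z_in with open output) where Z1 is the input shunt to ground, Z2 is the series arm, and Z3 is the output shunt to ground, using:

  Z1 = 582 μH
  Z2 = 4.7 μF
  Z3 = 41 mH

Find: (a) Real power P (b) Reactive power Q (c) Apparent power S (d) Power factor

Step 1 — Angular frequency: ω = 2π·f = 2π·168 = 1056 rad/s.
Step 2 — Component impedances:
  Z1: Z = jωL = j·1056·0.000582 = 0 + j0.6143 Ω
  Z2: Z = 1/(jωC) = -j/(ω·C) = 0 - j201.6 Ω
  Z3: Z = jωL = j·1056·0.041 = 0 + j43.28 Ω
Step 3 — With open output, the series arm Z2 and the output shunt Z3 appear in series to ground: Z2 + Z3 = 0 - j158.3 Ω.
Step 4 — Parallel with input shunt Z1: Z_in = Z1 || (Z2 + Z3) = 0 + j0.6167 Ω = 0.6167∠90.0° Ω.
Step 5 — Source phasor: V = 10.6∠-14.2° V = 10.28 - j2.6 V.
Step 6 — Current: I = V / Z = -4.216 - j16.66 A = 17.19∠-104.2° A.
Step 7 — Complex power: S = V·I* = 0 + j182.2 VA.
Step 8 — Real power: P = Re(S) = 0 W.
Step 9 — Reactive power: Q = Im(S) = 182.2 VAR.
Step 10 — Apparent power: |S| = 182.2 VA.
Step 11 — Power factor: PF = P/|S| = 0 (lagging).

(a) P = 0 W  (b) Q = 182.2 VAR  (c) S = 182.2 VA  (d) PF = 0 (lagging)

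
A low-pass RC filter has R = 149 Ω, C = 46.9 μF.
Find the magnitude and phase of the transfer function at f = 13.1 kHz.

Step 1 — Angular frequency: ω = 2π·1.31e+04 = 8.231e+04 rad/s.
Step 2 — Transfer function: H(jω) = 1/(1 + jωRC).
Step 3 — Denominator: 1 + jωRC = 1 + j·8.231e+04·149·4.69e-05 = 1 + j575.2.
Step 4 — H = 3.023e-06 - j0.001739.
Step 5 — Magnitude: |H| = 0.001739 (-55.2 dB); phase: φ = -89.9°.

|H| = 0.001739 (-55.2 dB), φ = -89.9°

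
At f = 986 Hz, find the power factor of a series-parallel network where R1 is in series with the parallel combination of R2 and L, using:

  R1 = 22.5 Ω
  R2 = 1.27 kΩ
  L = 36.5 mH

Step 1 — Angular frequency: ω = 2π·f = 2π·986 = 6195 rad/s.
Step 2 — Component impedances:
  R1: Z = R = 22.5 Ω
  R2: Z = R = 1270 Ω
  L: Z = jωL = j·6195·0.0365 = 0 + j226.1 Ω
Step 3 — Parallel branch: R2 || L = 1/(1/R2 + 1/L) = 39.02 + j219.2 Ω.
Step 4 — Series with R1: Z_total = R1 + (R2 || L) = 61.52 + j219.2 Ω = 227.6∠74.3° Ω.
Step 5 — Power factor: PF = cos(φ) = Re(Z)/|Z| = 61.52/227.6 = 0.2703.
Step 6 — Type: Im(Z) = 219.2 ⇒ lagging (phase φ = 74.3°).

PF = 0.2703 (lagging, φ = 74.3°)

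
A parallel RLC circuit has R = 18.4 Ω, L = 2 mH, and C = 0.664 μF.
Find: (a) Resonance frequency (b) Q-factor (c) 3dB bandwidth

Step 1 — Resonance: ω₀ = 1/√(LC) = 1/√(0.002·6.64e-07) = 2.744e+04 rad/s.
Step 2 — f₀ = ω₀/(2π) = 4367 Hz.
Step 3 — Parallel Q: Q = R/(ω₀L) = 18.4/(2.744e+04·0.002) = 0.3353.
Step 4 — Bandwidth: Δω = ω₀/Q = 8.185e+04 rad/s; BW = Δω/(2π) = 1.303e+04 Hz.

(a) f₀ = 4367 Hz  (b) Q = 0.3353  (c) BW = 1.303e+04 Hz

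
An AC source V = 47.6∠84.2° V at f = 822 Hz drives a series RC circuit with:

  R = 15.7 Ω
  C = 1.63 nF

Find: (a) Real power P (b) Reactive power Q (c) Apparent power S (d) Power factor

Step 1 — Angular frequency: ω = 2π·f = 2π·822 = 5165 rad/s.
Step 2 — Component impedances:
  R: Z = R = 15.7 Ω
  C: Z = 1/(jωC) = -j/(ω·C) = 0 - j1.188e+05 Ω
Step 3 — Series combination: Z_total = R + C = 15.7 - j1.188e+05 Ω = 1.188e+05∠-90.0° Ω.
Step 4 — Source phasor: V = 47.6∠84.2° V = 4.81 + j47.36 V.
Step 5 — Current: I = V / Z = -0.0003987 + j4.055e-05 A = 0.0004007∠174.2° A.
Step 6 — Complex power: S = V·I* = 2.521e-06 - j0.01907 VA.
Step 7 — Real power: P = Re(S) = 2.521e-06 W.
Step 8 — Reactive power: Q = Im(S) = -0.01907 VAR.
Step 9 — Apparent power: |S| = 0.01907 VA.
Step 10 — Power factor: PF = P/|S| = 0.0001322 (leading).

(a) P = 2.521e-06 W  (b) Q = -0.01907 VAR  (c) S = 0.01907 VA  (d) PF = 0.0001322 (leading)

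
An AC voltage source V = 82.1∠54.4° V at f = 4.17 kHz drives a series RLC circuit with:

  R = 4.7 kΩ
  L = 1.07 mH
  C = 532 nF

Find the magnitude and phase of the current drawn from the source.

Step 1 — Angular frequency: ω = 2π·f = 2π·4170 = 2.62e+04 rad/s.
Step 2 — Component impedances:
  R: Z = R = 4700 Ω
  L: Z = jωL = j·2.62e+04·0.00107 = 0 + j28.03 Ω
  C: Z = 1/(jωC) = -j/(ω·C) = 0 - j71.74 Ω
Step 3 — Series combination: Z_total = R + L + C = 4700 - j43.71 Ω = 4700∠-0.5° Ω.
Step 4 — Source phasor: V = 82.1∠54.4° V = 47.79 + j66.76 V.
Step 5 — Ohm's law: I = V / Z_total = (47.79 + j66.76) / (4700 - j43.71) = 0.01004 + j0.0143 A.
Step 6 — Convert to polar: |I| = 0.01747 A, ∠I = 54.9°.

I = 0.01747∠54.9° A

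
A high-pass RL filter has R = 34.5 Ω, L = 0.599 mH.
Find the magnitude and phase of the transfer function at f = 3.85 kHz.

Step 1 — Angular frequency: ω = 2π·3850 = 2.419e+04 rad/s.
Step 2 — Transfer function: H(jω) = jωL/(R + jωL).
Step 3 — Numerator jωL = j·14.49; denominator R + jωL = 34.5 + j14.49.
Step 4 — H = 0.1499 + j0.357.
Step 5 — Magnitude: |H| = 0.3872 (-8.2 dB); phase: φ = 67.2°.

|H| = 0.3872 (-8.2 dB), φ = 67.2°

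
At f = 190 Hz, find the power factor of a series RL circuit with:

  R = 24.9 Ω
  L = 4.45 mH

Step 1 — Angular frequency: ω = 2π·f = 2π·190 = 1194 rad/s.
Step 2 — Component impedances:
  R: Z = R = 24.9 Ω
  L: Z = jωL = j·1194·0.00445 = 0 + j5.312 Ω
Step 3 — Series combination: Z_total = R + L = 24.9 + j5.312 Ω = 25.46∠12.0° Ω.
Step 4 — Power factor: PF = cos(φ) = Re(Z)/|Z| = 24.9/25.46 = 0.978.
Step 5 — Type: Im(Z) = 5.312 ⇒ lagging (phase φ = 12.0°).

PF = 0.978 (lagging, φ = 12.0°)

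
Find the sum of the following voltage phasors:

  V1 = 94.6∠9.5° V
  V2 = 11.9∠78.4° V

Step 1 — Convert each phasor to rectangular form:
  V1 = 94.6·(cos(9.5°) + j·sin(9.5°)) = 93.3 + j15.61 V
  V2 = 11.9·(cos(78.4°) + j·sin(78.4°)) = 2.393 + j11.66 V
Step 2 — Sum components: V_total = 95.7 + j27.27 V.
Step 3 — Convert to polar: |V_total| = 99.51 V, ∠V_total = 15.9°.

V_total = 99.51∠15.9° V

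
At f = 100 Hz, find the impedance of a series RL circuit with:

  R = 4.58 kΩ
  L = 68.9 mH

Step 1 — Angular frequency: ω = 2π·f = 2π·100 = 628.3 rad/s.
Step 2 — Component impedances:
  R: Z = R = 4580 Ω
  L: Z = jωL = j·628.3·0.0689 = 0 + j43.29 Ω
Step 3 — Series combination: Z_total = R + L = 4580 + j43.29 Ω = 4580∠0.5° Ω.

Z = 4580 + j43.29 Ω = 4580∠0.5° Ω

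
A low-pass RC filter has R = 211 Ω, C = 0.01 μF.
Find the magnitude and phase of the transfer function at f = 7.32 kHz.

Step 1 — Angular frequency: ω = 2π·7320 = 4.599e+04 rad/s.
Step 2 — Transfer function: H(jω) = 1/(1 + jωRC).
Step 3 — Denominator: 1 + jωRC = 1 + j·4.599e+04·211·1e-08 = 1 + j0.09705.
Step 4 — H = 0.9907 - j0.09614.
Step 5 — Magnitude: |H| = 0.9953 (-0.0 dB); phase: φ = -5.5°.

|H| = 0.9953 (-0.0 dB), φ = -5.5°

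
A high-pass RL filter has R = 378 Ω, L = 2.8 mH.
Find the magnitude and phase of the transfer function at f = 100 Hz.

Step 1 — Angular frequency: ω = 2π·100 = 628.3 rad/s.
Step 2 — Transfer function: H(jω) = jωL/(R + jωL).
Step 3 — Numerator jωL = j·1.759; denominator R + jωL = 378 + j1.759.
Step 4 — H = 2.166e-05 + j0.004654.
Step 5 — Magnitude: |H| = 0.004654 (-46.6 dB); phase: φ = 89.7°.

|H| = 0.004654 (-46.6 dB), φ = 89.7°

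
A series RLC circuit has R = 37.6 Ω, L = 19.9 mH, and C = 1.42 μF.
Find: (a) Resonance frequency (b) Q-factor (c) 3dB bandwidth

Step 1 — Resonance: ω₀ = 1/√(LC) = 1/√(0.0199·1.42e-06) = 5949 rad/s.
Step 2 — f₀ = ω₀/(2π) = 946.8 Hz.
Step 3 — Series Q: Q = ω₀L/R = 5949·0.0199/37.6 = 3.148.
Step 4 — Bandwidth: Δω = ω₀/Q = 1889 rad/s; BW = Δω/(2π) = 300.7 Hz.

(a) f₀ = 946.8 Hz  (b) Q = 3.148  (c) BW = 300.7 Hz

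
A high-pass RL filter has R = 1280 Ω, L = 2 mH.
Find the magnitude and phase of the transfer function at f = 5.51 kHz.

Step 1 — Angular frequency: ω = 2π·5510 = 3.462e+04 rad/s.
Step 2 — Transfer function: H(jω) = jωL/(R + jωL).
Step 3 — Numerator jωL = j·69.24; denominator R + jωL = 1280 + j69.24.
Step 4 — H = 0.002918 + j0.05394.
Step 5 — Magnitude: |H| = 0.05402 (-25.3 dB); phase: φ = 86.9°.

|H| = 0.05402 (-25.3 dB), φ = 86.9°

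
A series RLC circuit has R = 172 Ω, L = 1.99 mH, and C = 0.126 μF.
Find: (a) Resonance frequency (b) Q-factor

Step 1 — Resonance condition Im(Z)=0 gives ω₀ = 1/√(LC).
Step 2 — ω₀ = 1/√(0.00199·1.26e-07) = 6.315e+04 rad/s.
Step 3 — f₀ = ω₀/(2π) = 1.005e+04 Hz.
Step 4 — Series Q: Q = ω₀L/R = 6.315e+04·0.00199/172 = 0.7307.

(a) f₀ = 1.005e+04 Hz  (b) Q = 0.7307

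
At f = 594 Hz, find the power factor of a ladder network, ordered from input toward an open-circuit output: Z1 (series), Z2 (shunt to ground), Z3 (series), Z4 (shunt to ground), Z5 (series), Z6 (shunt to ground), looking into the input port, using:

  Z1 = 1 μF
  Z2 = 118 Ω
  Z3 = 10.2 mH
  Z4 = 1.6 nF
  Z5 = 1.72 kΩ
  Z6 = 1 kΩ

Step 1 — Angular frequency: ω = 2π·f = 2π·594 = 3732 rad/s.
Step 2 — Component impedances:
  Z1: Z = 1/(jωC) = -j/(ω·C) = 0 - j267.9 Ω
  Z2: Z = R = 118 Ω
  Z3: Z = jωL = j·3732·0.0102 = 0 + j38.07 Ω
  Z4: Z = 1/(jωC) = -j/(ω·C) = 0 - j1.675e+05 Ω
  Z5: Z = R = 1720 Ω
  Z6: Z = R = 1000 Ω
Step 3 — Ladder network (open output): work backward from the far end, alternating series and parallel combinations. Z_in = 113.1 - j267.9 Ω = 290.8∠-67.1° Ω.
Step 4 — Power factor: PF = cos(φ) = Re(Z)/|Z| = 113.1/290.8 = 0.3889.
Step 5 — Type: Im(Z) = -267.9 ⇒ leading (phase φ = -67.1°).

PF = 0.3889 (leading, φ = -67.1°)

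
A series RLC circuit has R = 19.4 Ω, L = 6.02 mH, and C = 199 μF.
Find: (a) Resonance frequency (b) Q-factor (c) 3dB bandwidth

Step 1 — Resonance: ω₀ = 1/√(LC) = 1/√(0.00602·0.000199) = 913.6 rad/s.
Step 2 — f₀ = ω₀/(2π) = 145.4 Hz.
Step 3 — Series Q: Q = ω₀L/R = 913.6·0.00602/19.4 = 0.2835.
Step 4 — Bandwidth: Δω = ω₀/Q = 3223 rad/s; BW = Δω/(2π) = 512.9 Hz.

(a) f₀ = 145.4 Hz  (b) Q = 0.2835  (c) BW = 512.9 Hz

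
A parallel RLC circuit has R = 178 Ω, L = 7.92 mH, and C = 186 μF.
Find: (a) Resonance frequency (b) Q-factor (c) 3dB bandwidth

Step 1 — Resonance: ω₀ = 1/√(LC) = 1/√(0.00792·0.000186) = 823.9 rad/s.
Step 2 — f₀ = ω₀/(2π) = 131.1 Hz.
Step 3 — Parallel Q: Q = R/(ω₀L) = 178/(823.9·0.00792) = 27.28.
Step 4 — Bandwidth: Δω = ω₀/Q = 30.2 rad/s; BW = Δω/(2π) = 4.807 Hz.

(a) f₀ = 131.1 Hz  (b) Q = 27.28  (c) BW = 4.807 Hz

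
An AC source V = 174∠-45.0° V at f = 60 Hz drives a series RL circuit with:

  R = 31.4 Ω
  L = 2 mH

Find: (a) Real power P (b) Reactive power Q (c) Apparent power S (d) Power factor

Step 1 — Angular frequency: ω = 2π·f = 2π·60 = 377 rad/s.
Step 2 — Component impedances:
  R: Z = R = 31.4 Ω
  L: Z = jωL = j·377·0.002 = 0 + j0.754 Ω
Step 3 — Series combination: Z_total = R + L = 31.4 + j0.754 Ω = 31.41∠1.4° Ω.
Step 4 — Source phasor: V = 174∠-45.0° V = 123 - j123 V.
Step 5 — Current: I = V / Z = 3.822 - j4.01 A = 5.54∠-46.4° A.
Step 6 — Complex power: S = V·I* = 963.6 + j23.14 VA.
Step 7 — Real power: P = Re(S) = 963.6 W.
Step 8 — Reactive power: Q = Im(S) = 23.14 VAR.
Step 9 — Apparent power: |S| = 963.9 VA.
Step 10 — Power factor: PF = P/|S| = 0.9997 (lagging).

(a) P = 963.6 W  (b) Q = 23.14 VAR  (c) S = 963.9 VA  (d) PF = 0.9997 (lagging)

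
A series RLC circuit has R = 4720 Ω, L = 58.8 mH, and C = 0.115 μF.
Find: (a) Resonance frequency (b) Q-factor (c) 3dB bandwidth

Step 1 — Resonance condition Im(Z)=0 gives ω₀ = 1/√(LC).
Step 2 — ω₀ = 1/√(0.0588·1.15e-07) = 1.216e+04 rad/s.
Step 3 — f₀ = ω₀/(2π) = 1935 Hz.
Step 4 — Series Q: Q = ω₀L/R = 1.216e+04·0.0588/4720 = 0.1515.
Step 5 — 3dB bandwidth: Δω = ω₀/Q = 8.027e+04 rad/s; BW = Δω/(2π) = 1.278e+04 Hz.

(a) f₀ = 1935 Hz  (b) Q = 0.1515  (c) BW = 1.278e+04 Hz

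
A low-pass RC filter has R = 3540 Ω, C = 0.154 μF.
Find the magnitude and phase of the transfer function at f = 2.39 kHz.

Step 1 — Angular frequency: ω = 2π·2390 = 1.502e+04 rad/s.
Step 2 — Transfer function: H(jω) = 1/(1 + jωRC).
Step 3 — Denominator: 1 + jωRC = 1 + j·1.502e+04·3540·1.54e-07 = 1 + j8.187.
Step 4 — H = 0.0147 - j0.1204.
Step 5 — Magnitude: |H| = 0.1213 (-18.3 dB); phase: φ = -83.0°.

|H| = 0.1213 (-18.3 dB), φ = -83.0°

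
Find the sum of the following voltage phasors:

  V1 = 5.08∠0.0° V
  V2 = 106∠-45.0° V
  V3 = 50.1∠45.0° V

Step 1 — Convert each phasor to rectangular form:
  V1 = 5.08·(cos(0.0°) + j·sin(0.0°)) = 5.08 V
  V2 = 106·(cos(-45.0°) + j·sin(-45.0°)) = 74.95 - j74.95 V
  V3 = 50.1·(cos(45.0°) + j·sin(45.0°)) = 35.43 + j35.43 V
Step 2 — Sum components: V_total = 115.5 - j39.53 V.
Step 3 — Convert to polar: |V_total| = 122 V, ∠V_total = -18.9°.

V_total = 122∠-18.9° V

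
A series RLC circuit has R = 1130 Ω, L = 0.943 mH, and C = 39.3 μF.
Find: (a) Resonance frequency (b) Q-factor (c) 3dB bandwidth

Step 1 — Resonance condition Im(Z)=0 gives ω₀ = 1/√(LC).
Step 2 — ω₀ = 1/√(0.000943·3.93e-05) = 5195 rad/s.
Step 3 — f₀ = ω₀/(2π) = 826.7 Hz.
Step 4 — Series Q: Q = ω₀L/R = 5195·0.000943/1130 = 0.004335.
Step 5 — 3dB bandwidth: Δω = ω₀/Q = 1.198e+06 rad/s; BW = Δω/(2π) = 1.907e+05 Hz.

(a) f₀ = 826.7 Hz  (b) Q = 0.004335  (c) BW = 1.907e+05 Hz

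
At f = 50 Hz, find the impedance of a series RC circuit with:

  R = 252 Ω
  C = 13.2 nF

Step 1 — Angular frequency: ω = 2π·f = 2π·50 = 314.2 rad/s.
Step 2 — Component impedances:
  R: Z = R = 252 Ω
  C: Z = 1/(jωC) = -j/(ω·C) = 0 - j2.411e+05 Ω
Step 3 — Series combination: Z_total = R + C = 252 - j2.411e+05 Ω = 2.411e+05∠-89.9° Ω.

Z = 252 - j2.411e+05 Ω = 2.411e+05∠-89.9° Ω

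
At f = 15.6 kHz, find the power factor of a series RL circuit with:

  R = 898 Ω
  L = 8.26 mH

Step 1 — Angular frequency: ω = 2π·f = 2π·1.56e+04 = 9.802e+04 rad/s.
Step 2 — Component impedances:
  R: Z = R = 898 Ω
  L: Z = jωL = j·9.802e+04·0.00826 = 0 + j809.6 Ω
Step 3 — Series combination: Z_total = R + L = 898 + j809.6 Ω = 1209∠42.0° Ω.
Step 4 — Power factor: PF = cos(φ) = Re(Z)/|Z| = 898/1209.1 = 0.7427.
Step 5 — Type: Im(Z) = 809.6 ⇒ lagging (phase φ = 42.0°).

PF = 0.7427 (lagging, φ = 42.0°)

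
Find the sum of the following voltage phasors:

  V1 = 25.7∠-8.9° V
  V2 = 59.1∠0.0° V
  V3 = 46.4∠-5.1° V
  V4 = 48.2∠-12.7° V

Step 1 — Convert each phasor to rectangular form:
  V1 = 25.7·(cos(-8.9°) + j·sin(-8.9°)) = 25.39 - j3.976 V
  V2 = 59.1·(cos(0.0°) + j·sin(0.0°)) = 59.1 V
  V3 = 46.4·(cos(-5.1°) + j·sin(-5.1°)) = 46.22 - j4.125 V
  V4 = 48.2·(cos(-12.7°) + j·sin(-12.7°)) = 47.02 - j10.6 V
Step 2 — Sum components: V_total = 177.7 - j18.7 V.
Step 3 — Convert to polar: |V_total| = 178.7 V, ∠V_total = -6.0°.

V_total = 178.7∠-6.0° V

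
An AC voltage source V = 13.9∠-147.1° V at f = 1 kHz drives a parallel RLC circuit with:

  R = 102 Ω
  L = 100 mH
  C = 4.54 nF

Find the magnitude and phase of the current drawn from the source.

Step 1 — Angular frequency: ω = 2π·f = 2π·1000 = 6283 rad/s.
Step 2 — Component impedances:
  R: Z = R = 102 Ω
  L: Z = jωL = j·6283·0.1 = 0 + j628.3 Ω
  C: Z = 1/(jωC) = -j/(ω·C) = 0 - j3.506e+04 Ω
Step 3 — Parallel combination: 1/Z_total = 1/R + 1/L + 1/C; Z_total = 99.47 + j15.86 Ω = 100.7∠9.1° Ω.
Step 4 — Source phasor: V = 13.9∠-147.1° V = -11.67 - j7.55 V.
Step 5 — Ohm's law: I = V / Z_total = (-11.67 - j7.55) / (99.47 + j15.86) = -0.1262 - j0.05578 A.
Step 6 — Convert to polar: |I| = 0.138 A, ∠I = -156.2°.

I = 0.138∠-156.2° A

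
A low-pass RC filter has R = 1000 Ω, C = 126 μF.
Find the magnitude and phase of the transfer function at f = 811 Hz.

Step 1 — Angular frequency: ω = 2π·811 = 5096 rad/s.
Step 2 — Transfer function: H(jω) = 1/(1 + jωRC).
Step 3 — Denominator: 1 + jωRC = 1 + j·5096·1000·0.000126 = 1 + j642.1.
Step 4 — H = 2.426e-06 - j0.001557.
Step 5 — Magnitude: |H| = 0.001558 (-56.2 dB); phase: φ = -89.9°.

|H| = 0.001558 (-56.2 dB), φ = -89.9°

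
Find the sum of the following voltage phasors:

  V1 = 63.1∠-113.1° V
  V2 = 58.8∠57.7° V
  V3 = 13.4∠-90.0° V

Step 1 — Convert each phasor to rectangular form:
  V1 = 63.1·(cos(-113.1°) + j·sin(-113.1°)) = -24.76 - j58.04 V
  V2 = 58.8·(cos(57.7°) + j·sin(57.7°)) = 31.42 + j49.7 V
  V3 = 13.4·(cos(-90.0°) + j·sin(-90.0°)) = 0 - j13.4 V
Step 2 — Sum components: V_total = 6.663 - j21.74 V.
Step 3 — Convert to polar: |V_total| = 22.74 V, ∠V_total = -73.0°.

V_total = 22.74∠-73.0° V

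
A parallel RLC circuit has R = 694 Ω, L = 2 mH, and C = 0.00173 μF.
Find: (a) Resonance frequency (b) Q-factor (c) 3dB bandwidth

Step 1 — Resonance: ω₀ = 1/√(LC) = 1/√(0.002·1.73e-09) = 5.376e+05 rad/s.
Step 2 — f₀ = ω₀/(2π) = 8.556e+04 Hz.
Step 3 — Parallel Q: Q = R/(ω₀L) = 694/(5.376e+05·0.002) = 0.6455.
Step 4 — Bandwidth: Δω = ω₀/Q = 8.329e+05 rad/s; BW = Δω/(2π) = 1.326e+05 Hz.

(a) f₀ = 8.556e+04 Hz  (b) Q = 0.6455  (c) BW = 1.326e+05 Hz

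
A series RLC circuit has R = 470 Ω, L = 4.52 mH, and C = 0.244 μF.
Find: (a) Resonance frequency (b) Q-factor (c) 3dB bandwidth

Step 1 — Resonance condition Im(Z)=0 gives ω₀ = 1/√(LC).
Step 2 — ω₀ = 1/√(0.00452·2.44e-07) = 3.011e+04 rad/s.
Step 3 — f₀ = ω₀/(2π) = 4792 Hz.
Step 4 — Series Q: Q = ω₀L/R = 3.011e+04·0.00452/470 = 0.2896.
Step 5 — 3dB bandwidth: Δω = ω₀/Q = 1.04e+05 rad/s; BW = Δω/(2π) = 1.655e+04 Hz.

(a) f₀ = 4792 Hz  (b) Q = 0.2896  (c) BW = 1.655e+04 Hz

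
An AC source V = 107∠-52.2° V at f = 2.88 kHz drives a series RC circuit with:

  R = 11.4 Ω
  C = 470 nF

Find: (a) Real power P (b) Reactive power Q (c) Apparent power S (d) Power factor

Step 1 — Angular frequency: ω = 2π·f = 2π·2880 = 1.81e+04 rad/s.
Step 2 — Component impedances:
  R: Z = R = 11.4 Ω
  C: Z = 1/(jωC) = -j/(ω·C) = 0 - j117.6 Ω
Step 3 — Series combination: Z_total = R + C = 11.4 - j117.6 Ω = 118.1∠-84.5° Ω.
Step 4 — Source phasor: V = 107∠-52.2° V = 65.58 - j84.55 V.
Step 5 — Current: I = V / Z = 0.7659 + j0.4835 A = 0.9058∠32.3° A.
Step 6 — Complex power: S = V·I* = 9.353 - j96.47 VA.
Step 7 — Real power: P = Re(S) = 9.353 W.
Step 8 — Reactive power: Q = Im(S) = -96.47 VAR.
Step 9 — Apparent power: |S| = 96.92 VA.
Step 10 — Power factor: PF = P/|S| = 0.0965 (leading).

(a) P = 9.353 W  (b) Q = -96.47 VAR  (c) S = 96.92 VA  (d) PF = 0.0965 (leading)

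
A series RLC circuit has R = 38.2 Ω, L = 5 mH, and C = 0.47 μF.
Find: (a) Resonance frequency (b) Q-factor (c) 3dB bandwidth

Step 1 — Resonance condition Im(Z)=0 gives ω₀ = 1/√(LC).
Step 2 — ω₀ = 1/√(0.005·4.7e-07) = 2.063e+04 rad/s.
Step 3 — f₀ = ω₀/(2π) = 3283 Hz.
Step 4 — Series Q: Q = ω₀L/R = 2.063e+04·0.005/38.2 = 2.7.
Step 5 — 3dB bandwidth: Δω = ω₀/Q = 7640 rad/s; BW = Δω/(2π) = 1216 Hz.

(a) f₀ = 3283 Hz  (b) Q = 2.7  (c) BW = 1216 Hz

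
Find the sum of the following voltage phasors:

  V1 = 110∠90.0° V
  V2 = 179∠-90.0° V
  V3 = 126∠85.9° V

Step 1 — Convert each phasor to rectangular form:
  V1 = 110·(cos(90.0°) + j·sin(90.0°)) = 0 + j110 V
  V2 = 179·(cos(-90.0°) + j·sin(-90.0°)) = 0 - j179 V
  V3 = 126·(cos(85.9°) + j·sin(85.9°)) = 9.009 + j125.7 V
Step 2 — Sum components: V_total = 9.009 + j56.68 V.
Step 3 — Convert to polar: |V_total| = 57.39 V, ∠V_total = 81.0°.

V_total = 57.39∠81.0° V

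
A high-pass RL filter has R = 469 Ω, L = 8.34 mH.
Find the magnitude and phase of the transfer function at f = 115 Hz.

Step 1 — Angular frequency: ω = 2π·115 = 722.6 rad/s.
Step 2 — Transfer function: H(jω) = jωL/(R + jωL).
Step 3 — Numerator jωL = j·6.026; denominator R + jωL = 469 + j6.026.
Step 4 — H = 0.0001651 + j0.01285.
Step 5 — Magnitude: |H| = 0.01285 (-37.8 dB); phase: φ = 89.3°.

|H| = 0.01285 (-37.8 dB), φ = 89.3°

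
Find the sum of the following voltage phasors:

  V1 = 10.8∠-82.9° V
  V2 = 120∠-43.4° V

Step 1 — Convert each phasor to rectangular form:
  V1 = 10.8·(cos(-82.9°) + j·sin(-82.9°)) = 1.335 - j10.72 V
  V2 = 120·(cos(-43.4°) + j·sin(-43.4°)) = 87.19 - j82.45 V
Step 2 — Sum components: V_total = 88.52 - j93.17 V.
Step 3 — Convert to polar: |V_total| = 128.5 V, ∠V_total = -46.5°.

V_total = 128.5∠-46.5° V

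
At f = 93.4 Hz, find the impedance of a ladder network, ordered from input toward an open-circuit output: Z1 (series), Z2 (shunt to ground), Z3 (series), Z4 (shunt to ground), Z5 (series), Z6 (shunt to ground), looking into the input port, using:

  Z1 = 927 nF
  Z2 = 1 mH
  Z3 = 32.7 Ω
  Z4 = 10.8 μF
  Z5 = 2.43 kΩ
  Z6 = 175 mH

Step 1 — Angular frequency: ω = 2π·f = 2π·93.4 = 586.8 rad/s.
Step 2 — Component impedances:
  Z1: Z = 1/(jωC) = -j/(ω·C) = 0 - j1838 Ω
  Z2: Z = jωL = j·586.8·0.001 = 0 + j0.5868 Ω
  Z3: Z = R = 32.7 Ω
  Z4: Z = 1/(jωC) = -j/(ω·C) = 0 - j157.8 Ω
  Z5: Z = R = 2430 Ω
  Z6: Z = jωL = j·586.8·0.175 = 0 + j102.7 Ω
Step 3 — Ladder network (open output): work backward from the far end, alternating series and parallel combinations. Z_in = 0.0005585 - j1838 Ω = 1838∠-90.0° Ω.

Z = 0.0005585 - j1838 Ω = 1838∠-90.0° Ω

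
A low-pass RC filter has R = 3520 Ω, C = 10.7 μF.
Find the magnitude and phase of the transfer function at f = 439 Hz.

Step 1 — Angular frequency: ω = 2π·439 = 2758 rad/s.
Step 2 — Transfer function: H(jω) = 1/(1 + jωRC).
Step 3 — Denominator: 1 + jωRC = 1 + j·2758·3520·1.07e-05 = 1 + j103.9.
Step 4 — H = 9.264e-05 - j0.009625.
Step 5 — Magnitude: |H| = 0.009625 (-40.3 dB); phase: φ = -89.4°.

|H| = 0.009625 (-40.3 dB), φ = -89.4°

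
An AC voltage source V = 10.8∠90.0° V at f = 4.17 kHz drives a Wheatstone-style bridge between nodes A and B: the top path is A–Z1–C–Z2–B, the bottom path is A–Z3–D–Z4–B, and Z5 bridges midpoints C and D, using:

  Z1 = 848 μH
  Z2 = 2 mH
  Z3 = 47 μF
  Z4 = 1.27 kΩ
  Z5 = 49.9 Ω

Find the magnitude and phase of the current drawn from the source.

Step 1 — Angular frequency: ω = 2π·f = 2π·4170 = 2.62e+04 rad/s.
Step 2 — Component impedances:
  Z1: Z = jωL = j·2.62e+04·0.000848 = 0 + j22.22 Ω
  Z2: Z = jωL = j·2.62e+04·0.002 = 0 + j52.4 Ω
  Z3: Z = 1/(jωC) = -j/(ω·C) = 0 - j0.8121 Ω
  Z4: Z = R = 1270 Ω
  Z5: Z = R = 49.9 Ω
Step 3 — Bridge requires nodal analysis (the Z5 bridge couples midpoints C and D, so the two paths cannot be reduced to a simple series/parallel combination). Setting node B to ground and injecting 1 A at node A, the 3-node admittance system at A, C, D solves to V_A = Z_AB = 12.21 + j69.93 Ω = 70.98∠80.1° Ω.
Step 4 — Source phasor: V = 10.8∠90.0° V = 0 + j10.8 V.
Step 5 — Ohm's law: I = V / Z_total = (0 + j10.8) / (12.21 + j69.93) = 0.1499 + j0.02616 A.
Step 6 — Convert to polar: |I| = 0.1521 A, ∠I = 9.9°.

I = 0.1521∠9.9° A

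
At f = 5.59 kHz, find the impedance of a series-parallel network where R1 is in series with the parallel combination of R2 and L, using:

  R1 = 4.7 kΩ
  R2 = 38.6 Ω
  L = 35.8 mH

Step 1 — Angular frequency: ω = 2π·f = 2π·5590 = 3.512e+04 rad/s.
Step 2 — Component impedances:
  R1: Z = R = 4700 Ω
  R2: Z = R = 38.6 Ω
  L: Z = jωL = j·3.512e+04·0.0358 = 0 + j1257 Ω
Step 3 — Parallel branch: R2 || L = 1/(1/R2 + 1/L) = 38.56 + j1.184 Ω.
Step 4 — Series with R1: Z_total = R1 + (R2 || L) = 4739 + j1.184 Ω = 4739∠0.0° Ω.

Z = 4739 + j1.184 Ω = 4739∠0.0° Ω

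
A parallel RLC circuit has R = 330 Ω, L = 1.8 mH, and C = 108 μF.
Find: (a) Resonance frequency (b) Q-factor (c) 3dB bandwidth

Step 1 — Resonance: ω₀ = 1/√(LC) = 1/√(0.0018·0.000108) = 2268 rad/s.
Step 2 — f₀ = ω₀/(2π) = 361 Hz.
Step 3 — Parallel Q: Q = R/(ω₀L) = 330/(2268·0.0018) = 80.83.
Step 4 — Bandwidth: Δω = ω₀/Q = 28.06 rad/s; BW = Δω/(2π) = 4.466 Hz.

(a) f₀ = 361 Hz  (b) Q = 80.83  (c) BW = 4.466 Hz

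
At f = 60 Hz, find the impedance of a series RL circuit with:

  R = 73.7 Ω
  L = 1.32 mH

Step 1 — Angular frequency: ω = 2π·f = 2π·60 = 377 rad/s.
Step 2 — Component impedances:
  R: Z = R = 73.7 Ω
  L: Z = jωL = j·377·0.00132 = 0 + j0.4976 Ω
Step 3 — Series combination: Z_total = R + L = 73.7 + j0.4976 Ω = 73.7∠0.4° Ω.

Z = 73.7 + j0.4976 Ω = 73.7∠0.4° Ω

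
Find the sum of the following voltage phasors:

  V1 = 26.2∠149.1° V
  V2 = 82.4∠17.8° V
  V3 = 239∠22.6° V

Step 1 — Convert each phasor to rectangular form:
  V1 = 26.2·(cos(149.1°) + j·sin(149.1°)) = -22.48 + j13.45 V
  V2 = 82.4·(cos(17.8°) + j·sin(17.8°)) = 78.46 + j25.19 V
  V3 = 239·(cos(22.6°) + j·sin(22.6°)) = 220.6 + j91.85 V
Step 2 — Sum components: V_total = 276.6 + j130.5 V.
Step 3 — Convert to polar: |V_total| = 305.9 V, ∠V_total = 25.3°.

V_total = 305.9∠25.3° V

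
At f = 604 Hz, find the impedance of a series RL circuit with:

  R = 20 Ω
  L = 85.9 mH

Step 1 — Angular frequency: ω = 2π·f = 2π·604 = 3795 rad/s.
Step 2 — Component impedances:
  R: Z = R = 20 Ω
  L: Z = jωL = j·3795·0.0859 = 0 + j326 Ω
Step 3 — Series combination: Z_total = R + L = 20 + j326 Ω = 326.6∠86.5° Ω.

Z = 20 + j326 Ω = 326.6∠86.5° Ω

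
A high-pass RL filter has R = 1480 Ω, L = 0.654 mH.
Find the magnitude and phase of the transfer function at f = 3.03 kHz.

Step 1 — Angular frequency: ω = 2π·3030 = 1.904e+04 rad/s.
Step 2 — Transfer function: H(jω) = jωL/(R + jωL).
Step 3 — Numerator jωL = j·12.45; denominator R + jωL = 1480 + j12.45.
Step 4 — H = 7.077e-05 + j0.008412.
Step 5 — Magnitude: |H| = 0.008412 (-41.5 dB); phase: φ = 89.5°.

|H| = 0.008412 (-41.5 dB), φ = 89.5°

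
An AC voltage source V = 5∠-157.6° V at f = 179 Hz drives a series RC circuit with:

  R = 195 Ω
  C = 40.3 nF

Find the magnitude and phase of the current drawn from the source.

Step 1 — Angular frequency: ω = 2π·f = 2π·179 = 1125 rad/s.
Step 2 — Component impedances:
  R: Z = R = 195 Ω
  C: Z = 1/(jωC) = -j/(ω·C) = 0 - j2.206e+04 Ω
Step 3 — Series combination: Z_total = R + C = 195 - j2.206e+04 Ω = 2.206e+04∠-89.5° Ω.
Step 4 — Source phasor: V = 5∠-157.6° V = -4.623 - j1.905 V.
Step 5 — Ohm's law: I = V / Z_total = (-4.623 - j1.905) / (195 - j2.206e+04) = 8.45e-05 - j0.0002103 A.
Step 6 — Convert to polar: |I| = 0.0002266 A, ∠I = -68.1°.

I = 0.0002266∠-68.1° A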